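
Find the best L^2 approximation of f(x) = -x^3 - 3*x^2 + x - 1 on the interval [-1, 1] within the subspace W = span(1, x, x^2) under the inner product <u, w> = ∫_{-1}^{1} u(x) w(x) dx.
g(x) = -3*x^2 + 2*x/5 - 1

The best approximation g ∈ W is the orthogonal projection of f onto W. Writing g = a_0 + a_1 x + a_2 x^2, the coefficients solve the normal equations G · a = b where
  G_{ij} = <φ_i, φ_j> and b_i = <f, φ_i>, with φ_0 = 1, φ_1 = x, φ_2 = x^2.
G =
  [2, 0, 2/3]
  [0, 2/3, 0]
  [2/3, 0, 2/5],
b = (-4, 4/15, -28/15).
Solving gives a_0 = -1, a_1 = 2/5, a_2 = -3, so
  g(x) = -3*x^2 + 2*x/5 - 1.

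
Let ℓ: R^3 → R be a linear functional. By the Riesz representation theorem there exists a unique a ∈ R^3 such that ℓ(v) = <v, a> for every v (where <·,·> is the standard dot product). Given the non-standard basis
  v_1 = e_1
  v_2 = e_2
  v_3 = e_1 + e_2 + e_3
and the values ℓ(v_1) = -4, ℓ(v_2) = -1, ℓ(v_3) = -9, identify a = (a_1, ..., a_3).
a = (-4, -1, -4)

Write a = (a_1, ..., a_3) in the standard basis. For each basis vector v_i, ℓ(v_i) = <v_i, a> is a linear equation in the a_j's. Collect the n equations into a matrix system V a = ℓ, where row i of V is v_i (expressed in the standard basis). Since V is invertible (lower-triangular with 1s on the diagonal, up to permutation), solve by back-substitution:
  V =
[[1, 0, 0],
 [0, 1, 0],
 [1, 1, 1]]
  V a = (-4, -1, -9)
Solving gives a = (-4, -1, -4).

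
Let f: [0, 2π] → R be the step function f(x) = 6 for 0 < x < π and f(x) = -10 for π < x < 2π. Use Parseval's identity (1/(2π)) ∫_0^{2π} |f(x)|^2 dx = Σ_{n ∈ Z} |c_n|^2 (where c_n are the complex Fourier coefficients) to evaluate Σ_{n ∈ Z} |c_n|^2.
Σ |c_n|^2 = 68

Parseval equates the L^2 energy of f (normalised by 1/(2π)) with the ℓ^2 sum of its Fourier coefficients: (1/(2π)) ∫_0^{2π} |f|^2 = Σ |c_n|^2.
Compute the left side: (1/(2π)) [∫_0^π 6^2 dx + ∫_π^{2π} (-10)^2 dx] = (1/(2π)) · (36π + 100π) = (36 + 100)/2 = 68.
So Σ_{n ∈ Z} |c_n|^2 = 68.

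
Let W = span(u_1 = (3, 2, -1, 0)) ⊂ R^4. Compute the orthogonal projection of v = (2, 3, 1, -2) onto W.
proj_W(v) = (33/14, 11/7, -11/14, 0)

Set up U = [u_1 | ... | u_1] ∈ R^(4×1). The projector onto W = col(U) is P = U (U^T U)^(-1) U^T.
Compute U^T U =
  [14],
and U^T v = (11).
Solve U^T U · c = U^T v for the coefficients: c = (11/14). The projection is proj_W(v) = U c.
Check: (v - proj_W(v)) · u_1 = 0  (should be 0).
Result: proj_W(v) = (33/14, 11/7, -11/14, 0).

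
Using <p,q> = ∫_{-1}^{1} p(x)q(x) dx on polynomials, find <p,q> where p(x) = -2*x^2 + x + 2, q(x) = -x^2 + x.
<p,q> = 2/15

Expand the product: p(x)·q(x) = 2*x^4 - 3*x^3 - x^2 + 2*x.
∫_{-1}^{1} of each monomial x^k gives [2/(k+1) if k even, 0 if k odd]. Integrating term-by-term (or equivalently evaluating the antiderivative F(x) = 2*x^5/5 - 3*x^4/4 - x^3/3 + x^2 at the endpoints):
  F(1) − F(−1) = 19/60 − (11/60) = 2/15.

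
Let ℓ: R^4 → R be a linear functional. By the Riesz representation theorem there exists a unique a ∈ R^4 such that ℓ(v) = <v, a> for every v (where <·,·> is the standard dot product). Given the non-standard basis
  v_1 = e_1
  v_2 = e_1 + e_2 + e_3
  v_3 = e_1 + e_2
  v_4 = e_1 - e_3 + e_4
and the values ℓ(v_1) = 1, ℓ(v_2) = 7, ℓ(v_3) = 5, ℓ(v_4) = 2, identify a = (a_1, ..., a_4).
a = (1, 4, 2, 3)

Write a = (a_1, ..., a_4) in the standard basis. For each basis vector v_i, ℓ(v_i) = <v_i, a> is a linear equation in the a_j's. Collect the n equations into a matrix system V a = ℓ, where row i of V is v_i (expressed in the standard basis). Since V is invertible (lower-triangular with 1s on the diagonal, up to permutation), solve by back-substitution:
  V =
[[1, 0, 0, 0],
 [1, 1, 1, 0],
 [1, 1, 0, 0],
 [1, 0, -1, 1]]
  V a = (1, 7, 5, 2)
Solving gives a = (1, 4, 2, 3).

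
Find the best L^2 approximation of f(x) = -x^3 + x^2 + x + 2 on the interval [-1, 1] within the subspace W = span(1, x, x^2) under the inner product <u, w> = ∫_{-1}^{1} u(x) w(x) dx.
g(x) = x^2 + 2*x/5 + 2

The best approximation g ∈ W is the orthogonal projection of f onto W. Writing g = a_0 + a_1 x + a_2 x^2, the coefficients solve the normal equations G · a = b where
  G_{ij} = <φ_i, φ_j> and b_i = <f, φ_i>, with φ_0 = 1, φ_1 = x, φ_2 = x^2.
G =
  [2, 0, 2/3]
  [0, 2/3, 0]
  [2/3, 0, 2/5],
b = (14/3, 4/15, 26/15).
Solving gives a_0 = 2, a_1 = 2/5, a_2 = 1, so
  g(x) = x^2 + 2*x/5 + 2.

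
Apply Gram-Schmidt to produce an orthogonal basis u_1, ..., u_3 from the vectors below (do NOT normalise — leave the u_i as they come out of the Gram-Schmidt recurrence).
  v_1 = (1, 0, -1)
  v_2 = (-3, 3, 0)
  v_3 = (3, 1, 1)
Orthogonal basis:
  u_1 = (1, 0, -1)
  u_2 = (-3/2, 3, -3/2)
  u_3 = (5/3, 5/3, 5/3)

Apply the Gram-Schmidt recurrence
  u_1 = v_1
  u_i = v_i − Σ_{j<i} ((v_i · u_j) / (u_j · u_j)) · u_j.

Step by step this gives:
  u_1 = (1, 0, -1)
  u_2 = (-3/2, 3, -3/2)
  u_3 = (5/3, 5/3, 5/3)

Orthogonality check:
  u_2 · u_1 = 0 (should be 0)
  u_3 · u_1 = 0 (should be 0)
  u_3 · u_2 = 0 (should be 0)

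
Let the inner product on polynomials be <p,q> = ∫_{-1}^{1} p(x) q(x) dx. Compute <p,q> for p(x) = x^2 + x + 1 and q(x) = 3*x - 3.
<p,q> = -6

Expand the product: p(x)·q(x) = 3*x^3 - 3.
∫_{-1}^{1} of each monomial x^k gives [2/(k+1) if k even, 0 if k odd]. Integrating term-by-term (or equivalently evaluating the antiderivative F(x) = 3*x^4/4 - 3*x at the endpoints):
  F(1) − F(−1) = -9/4 − (15/4) = -6.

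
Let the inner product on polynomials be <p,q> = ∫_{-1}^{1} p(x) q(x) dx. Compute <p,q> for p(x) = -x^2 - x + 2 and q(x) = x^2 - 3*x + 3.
<p,q> = 194/15

Expand the product: p(x)·q(x) = -x^4 + 2*x^3 + 2*x^2 - 9*x + 6.
∫_{-1}^{1} of each monomial x^k gives [2/(k+1) if k even, 0 if k odd]. Integrating term-by-term (or equivalently evaluating the antiderivative F(x) = -x^5/5 + x^4/2 + 2*x^3/3 - 9*x^2/2 + 6*x at the endpoints):
  F(1) − F(−1) = 37/15 − (-157/15) = 194/15.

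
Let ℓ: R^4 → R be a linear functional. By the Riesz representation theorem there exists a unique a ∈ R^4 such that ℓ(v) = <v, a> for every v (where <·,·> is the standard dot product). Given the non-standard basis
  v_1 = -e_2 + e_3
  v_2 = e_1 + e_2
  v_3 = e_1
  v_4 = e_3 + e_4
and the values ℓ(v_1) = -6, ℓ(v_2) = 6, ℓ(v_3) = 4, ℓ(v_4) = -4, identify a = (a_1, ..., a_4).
a = (4, 2, -4, 0)

Write a = (a_1, ..., a_4) in the standard basis. For each basis vector v_i, ℓ(v_i) = <v_i, a> is a linear equation in the a_j's. Collect the n equations into a matrix system V a = ℓ, where row i of V is v_i (expressed in the standard basis). Since V is invertible (lower-triangular with 1s on the diagonal, up to permutation), solve by back-substitution:
  V =
[[0, -1, 1, 0],
 [1, 1, 0, 0],
 [1, 0, 0, 0],
 [0, 0, 1, 1]]
  V a = (-6, 6, 4, -4)
Solving gives a = (4, 2, -4, 0).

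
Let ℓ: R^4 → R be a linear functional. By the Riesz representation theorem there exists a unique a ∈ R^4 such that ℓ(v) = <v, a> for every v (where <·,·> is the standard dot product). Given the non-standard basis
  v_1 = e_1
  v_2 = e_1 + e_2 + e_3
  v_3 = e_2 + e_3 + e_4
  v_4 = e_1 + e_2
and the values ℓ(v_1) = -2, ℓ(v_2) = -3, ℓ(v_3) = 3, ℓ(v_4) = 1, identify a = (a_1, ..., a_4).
a = (-2, 3, -4, 4)

Write a = (a_1, ..., a_4) in the standard basis. For each basis vector v_i, ℓ(v_i) = <v_i, a> is a linear equation in the a_j's. Collect the n equations into a matrix system V a = ℓ, where row i of V is v_i (expressed in the standard basis). Since V is invertible (lower-triangular with 1s on the diagonal, up to permutation), solve by back-substitution:
  V =
[[1, 0, 0, 0],
 [1, 1, 1, 0],
 [0, 1, 1, 1],
 [1, 1, 0, 0]]
  V a = (-2, -3, 3, 1)
Solving gives a = (-2, 3, -4, 4).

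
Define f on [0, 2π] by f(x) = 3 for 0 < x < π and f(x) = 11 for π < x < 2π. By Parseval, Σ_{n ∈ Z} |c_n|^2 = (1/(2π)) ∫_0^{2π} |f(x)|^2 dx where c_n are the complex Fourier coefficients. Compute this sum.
Σ |c_n|^2 = 65

Parseval equates the L^2 energy of f (normalised by 1/(2π)) with the ℓ^2 sum of its Fourier coefficients: (1/(2π)) ∫_0^{2π} |f|^2 = Σ |c_n|^2.
Compute the left side: (1/(2π)) [∫_0^π 3^2 dx + ∫_π^{2π} 11^2 dx] = (1/(2π)) · (9π + 121π) = (9 + 121)/2 = 65.
So Σ_{n ∈ Z} |c_n|^2 = 65.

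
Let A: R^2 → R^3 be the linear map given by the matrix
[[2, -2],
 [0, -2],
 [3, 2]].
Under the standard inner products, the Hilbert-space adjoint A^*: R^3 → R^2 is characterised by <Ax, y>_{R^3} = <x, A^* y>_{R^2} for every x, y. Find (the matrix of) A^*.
A^* = A^T =
[[2, 0, 3],
 [-2, -2, 2]]

For real matrices with standard dot products, the defining identity <Ax, y> = <x, A^* y> gives (Ax)^T y = x^T (A^*) y, i.e. x^T A^T y = x^T (A^*) y. Since this holds for all x, y, we must have A^* = A^T. Therefore
A^* =
[[2, 0, 3],
 [-2, -2, 2]].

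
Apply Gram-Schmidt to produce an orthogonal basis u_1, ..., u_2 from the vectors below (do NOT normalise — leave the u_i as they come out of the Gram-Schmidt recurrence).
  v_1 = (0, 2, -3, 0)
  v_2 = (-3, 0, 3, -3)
Orthogonal basis:
  u_1 = (0, 2, -3, 0)
  u_2 = (-3, 18/13, 12/13, -3)

Apply the Gram-Schmidt recurrence
  u_1 = v_1
  u_i = v_i − Σ_{j<i} ((v_i · u_j) / (u_j · u_j)) · u_j.

Step by step this gives:
  u_1 = (0, 2, -3, 0)
  u_2 = (-3, 18/13, 12/13, -3)

Orthogonality check:
  u_2 · u_1 = 0 (should be 0)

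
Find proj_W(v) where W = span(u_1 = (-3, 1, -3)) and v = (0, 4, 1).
proj_W(v) = (-3/19, 1/19, -3/19)

Set up U = [u_1 | ... | u_1] ∈ R^(3×1). The projector onto W = col(U) is P = U (U^T U)^(-1) U^T.
Compute U^T U =
  [19],
and U^T v = (1).
Solve U^T U · c = U^T v for the coefficients: c = (1/19). The projection is proj_W(v) = U c.
Check: (v - proj_W(v)) · u_1 = 0  (should be 0).
Result: proj_W(v) = (-3/19, 1/19, -3/19).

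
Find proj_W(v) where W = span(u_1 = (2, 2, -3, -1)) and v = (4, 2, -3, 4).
proj_W(v) = (17/9, 17/9, -17/6, -17/18)

Set up U = [u_1 | ... | u_1] ∈ R^(4×1). The projector onto W = col(U) is P = U (U^T U)^(-1) U^T.
Compute U^T U =
  [18],
and U^T v = (17).
Solve U^T U · c = U^T v for the coefficients: c = (17/18). The projection is proj_W(v) = U c.
Check: (v - proj_W(v)) · u_1 = 0  (should be 0).
Result: proj_W(v) = (17/9, 17/9, -17/6, -17/18).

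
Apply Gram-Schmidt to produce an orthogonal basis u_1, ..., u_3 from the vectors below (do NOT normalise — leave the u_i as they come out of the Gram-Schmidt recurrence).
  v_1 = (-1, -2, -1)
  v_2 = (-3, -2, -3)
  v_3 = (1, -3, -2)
Orthogonal basis:
  u_1 = (-1, -2, -1)
  u_2 = (-4/3, 4/3, -4/3)
  u_3 = (3/2, 0, -3/2)

Apply the Gram-Schmidt recurrence
  u_1 = v_1
  u_i = v_i − Σ_{j<i} ((v_i · u_j) / (u_j · u_j)) · u_j.

Step by step this gives:
  u_1 = (-1, -2, -1)
  u_2 = (-4/3, 4/3, -4/3)
  u_3 = (3/2, 0, -3/2)

Orthogonality check:
  u_2 · u_1 = 0 (should be 0)
  u_3 · u_1 = 0 (should be 0)
  u_3 · u_2 = 0 (should be 0)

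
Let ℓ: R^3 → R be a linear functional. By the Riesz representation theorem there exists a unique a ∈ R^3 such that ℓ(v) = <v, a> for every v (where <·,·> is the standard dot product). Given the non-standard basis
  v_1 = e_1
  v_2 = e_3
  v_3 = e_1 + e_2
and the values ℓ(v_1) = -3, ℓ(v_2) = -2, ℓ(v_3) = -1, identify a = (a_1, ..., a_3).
a = (-3, 2, -2)

Write a = (a_1, ..., a_3) in the standard basis. For each basis vector v_i, ℓ(v_i) = <v_i, a> is a linear equation in the a_j's. Collect the n equations into a matrix system V a = ℓ, where row i of V is v_i (expressed in the standard basis). Since V is invertible (lower-triangular with 1s on the diagonal, up to permutation), solve by back-substitution:
  V =
[[1, 0, 0],
 [0, 0, 1],
 [1, 1, 0]]
  V a = (-3, -2, -1)
Solving gives a = (-3, 2, -2).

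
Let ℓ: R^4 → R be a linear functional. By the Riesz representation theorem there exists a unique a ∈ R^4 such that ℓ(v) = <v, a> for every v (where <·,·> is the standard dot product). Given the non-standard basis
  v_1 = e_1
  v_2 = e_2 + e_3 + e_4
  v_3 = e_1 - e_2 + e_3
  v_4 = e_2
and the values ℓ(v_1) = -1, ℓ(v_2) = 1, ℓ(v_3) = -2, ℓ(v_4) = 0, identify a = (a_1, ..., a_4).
a = (-1, 0, -1, 2)

Write a = (a_1, ..., a_4) in the standard basis. For each basis vector v_i, ℓ(v_i) = <v_i, a> is a linear equation in the a_j's. Collect the n equations into a matrix system V a = ℓ, where row i of V is v_i (expressed in the standard basis). Since V is invertible (lower-triangular with 1s on the diagonal, up to permutation), solve by back-substitution:
  V =
[[1, 0, 0, 0],
 [0, 1, 1, 1],
 [1, -1, 1, 0],
 [0, 1, 0, 0]]
  V a = (-1, 1, -2, 0)
Solving gives a = (-1, 0, -1, 2).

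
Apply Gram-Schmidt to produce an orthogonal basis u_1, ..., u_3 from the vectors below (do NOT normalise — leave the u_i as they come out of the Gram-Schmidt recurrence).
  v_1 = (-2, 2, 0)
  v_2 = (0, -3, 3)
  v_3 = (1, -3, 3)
Orthogonal basis:
  u_1 = (-2, 2, 0)
  u_2 = (-3/2, -3/2, 3)
  u_3 = (1/3, 1/3, 1/3)

Apply the Gram-Schmidt recurrence
  u_1 = v_1
  u_i = v_i − Σ_{j<i} ((v_i · u_j) / (u_j · u_j)) · u_j.

Step by step this gives:
  u_1 = (-2, 2, 0)
  u_2 = (-3/2, -3/2, 3)
  u_3 = (1/3, 1/3, 1/3)

Orthogonality check:
  u_2 · u_1 = 0 (should be 0)
  u_3 · u_1 = 0 (should be 0)
  u_3 · u_2 = 0 (should be 0)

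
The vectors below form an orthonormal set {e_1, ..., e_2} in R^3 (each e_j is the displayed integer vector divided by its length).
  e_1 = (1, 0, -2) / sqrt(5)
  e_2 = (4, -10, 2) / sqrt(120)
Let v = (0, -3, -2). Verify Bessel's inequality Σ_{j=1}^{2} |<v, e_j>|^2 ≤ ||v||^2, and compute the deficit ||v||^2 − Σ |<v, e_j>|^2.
Σ |<v, e_j>|^2 = 53/6; ||v||^2 = 13; deficit = 25/6

Write each e_j = u_j / sqrt(<u_j, u_j>) where u_j is the displayed integer vector. Then <v, e_j> = <v, u_j> / sqrt(<u_j, u_j>), so |<v, e_j>|^2 = <v, u_j>^2 / <u_j, u_j>.
Coefficients: <v, e_1> = 4/sqrt(5), <v, e_2> = 26/sqrt(120).
Square and sum: Σ |<v, e_j>|^2 = 53/6.
Compute ||v||^2 = v·v = 13.
Deficit = 13 − 53/6 = 25/6 ≥ 0, confirming Bessel's inequality. (The deficit equals ||v − Σ <v,e_j> e_j||^2, the squared distance from v to span{e_j}.)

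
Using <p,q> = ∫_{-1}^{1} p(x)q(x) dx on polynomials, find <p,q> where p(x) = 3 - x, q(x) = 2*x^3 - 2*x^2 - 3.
<p,q> = -114/5

Expand the product: p(x)·q(x) = -2*x^4 + 8*x^3 - 6*x^2 + 3*x - 9.
∫_{-1}^{1} of each monomial x^k gives [2/(k+1) if k even, 0 if k odd]. Integrating term-by-term (or equivalently evaluating the antiderivative F(x) = -2*x^5/5 + 2*x^4 - 2*x^3 + 3*x^2/2 - 9*x at the endpoints):
  F(1) − F(−1) = -79/10 − (149/10) = -114/5.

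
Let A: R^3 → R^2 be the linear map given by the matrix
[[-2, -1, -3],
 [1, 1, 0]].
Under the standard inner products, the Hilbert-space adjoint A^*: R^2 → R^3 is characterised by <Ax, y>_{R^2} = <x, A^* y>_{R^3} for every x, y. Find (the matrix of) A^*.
A^* = A^T =
[[-2, 1],
 [-1, 1],
 [-3, 0]]

For real matrices with standard dot products, the defining identity <Ax, y> = <x, A^* y> gives (Ax)^T y = x^T (A^*) y, i.e. x^T A^T y = x^T (A^*) y. Since this holds for all x, y, we must have A^* = A^T. Therefore
A^* =
[[-2, 1],
 [-1, 1],
 [-3, 0]].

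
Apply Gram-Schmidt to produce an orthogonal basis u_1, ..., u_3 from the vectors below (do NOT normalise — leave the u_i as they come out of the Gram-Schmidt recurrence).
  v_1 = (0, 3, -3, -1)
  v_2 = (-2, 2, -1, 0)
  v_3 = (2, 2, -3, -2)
Orthogonal basis:
  u_1 = (0, 3, -3, -1)
  u_2 = (-2, 11/19, 8/19, 9/19)
  u_3 = (-2/15, -1/15, 2/15, -3/5)

Apply the Gram-Schmidt recurrence
  u_1 = v_1
  u_i = v_i − Σ_{j<i} ((v_i · u_j) / (u_j · u_j)) · u_j.

Step by step this gives:
  u_1 = (0, 3, -3, -1)
  u_2 = (-2, 11/19, 8/19, 9/19)
  u_3 = (-2/15, -1/15, 2/15, -3/5)

Orthogonality check:
  u_2 · u_1 = 0 (should be 0)
  u_3 · u_1 = 0 (should be 0)
  u_3 · u_2 = 0 (should be 0)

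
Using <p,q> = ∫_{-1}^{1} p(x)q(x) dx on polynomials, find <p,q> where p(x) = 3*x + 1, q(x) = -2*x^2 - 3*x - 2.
<p,q> = -34/3

Expand the product: p(x)·q(x) = -6*x^3 - 11*x^2 - 9*x - 2.
∫_{-1}^{1} of each monomial x^k gives [2/(k+1) if k even, 0 if k odd]. Integrating term-by-term (or equivalently evaluating the antiderivative F(x) = -3*x^4/2 - 11*x^3/3 - 9*x^2/2 - 2*x at the endpoints):
  F(1) − F(−1) = -35/3 − (-1/3) = -34/3.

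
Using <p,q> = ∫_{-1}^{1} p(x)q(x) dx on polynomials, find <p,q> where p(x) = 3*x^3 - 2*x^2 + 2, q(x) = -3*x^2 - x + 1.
<p,q> = -2/15

Expand the product: p(x)·q(x) = -9*x^5 + 3*x^4 + 5*x^3 - 8*x^2 - 2*x + 2.
∫_{-1}^{1} of each monomial x^k gives [2/(k+1) if k even, 0 if k odd]. Integrating term-by-term (or equivalently evaluating the antiderivative F(x) = -3*x^6/2 + 3*x^5/5 + 5*x^4/4 - 8*x^3/3 - x^2 + 2*x at the endpoints):
  F(1) − F(−1) = -79/60 − (-71/60) = -2/15.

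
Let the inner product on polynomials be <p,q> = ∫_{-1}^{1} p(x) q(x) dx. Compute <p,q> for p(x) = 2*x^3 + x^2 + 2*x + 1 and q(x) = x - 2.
<p,q> = -16/5

Expand the product: p(x)·q(x) = 2*x^4 - 3*x^3 - 3*x - 2.
∫_{-1}^{1} of each monomial x^k gives [2/(k+1) if k even, 0 if k odd]. Integrating term-by-term (or equivalently evaluating the antiderivative F(x) = 2*x^5/5 - 3*x^4/4 - 3*x^2/2 - 2*x at the endpoints):
  F(1) − F(−1) = -77/20 − (-13/20) = -16/5.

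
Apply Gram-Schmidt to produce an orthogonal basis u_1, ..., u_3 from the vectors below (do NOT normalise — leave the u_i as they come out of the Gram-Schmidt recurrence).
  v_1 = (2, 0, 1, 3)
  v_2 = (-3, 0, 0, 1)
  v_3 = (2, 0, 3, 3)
Orthogonal basis:
  u_1 = (2, 0, 1, 3)
  u_2 = (-18/7, 0, 3/14, 23/14)
  u_3 = (-22/131, 0, 242/131, -66/131)

Apply the Gram-Schmidt recurrence
  u_1 = v_1
  u_i = v_i − Σ_{j<i} ((v_i · u_j) / (u_j · u_j)) · u_j.

Step by step this gives:
  u_1 = (2, 0, 1, 3)
  u_2 = (-18/7, 0, 3/14, 23/14)
  u_3 = (-22/131, 0, 242/131, -66/131)

Orthogonality check:
  u_2 · u_1 = 0 (should be 0)
  u_3 · u_1 = 0 (should be 0)
  u_3 · u_2 = 0 (should be 0)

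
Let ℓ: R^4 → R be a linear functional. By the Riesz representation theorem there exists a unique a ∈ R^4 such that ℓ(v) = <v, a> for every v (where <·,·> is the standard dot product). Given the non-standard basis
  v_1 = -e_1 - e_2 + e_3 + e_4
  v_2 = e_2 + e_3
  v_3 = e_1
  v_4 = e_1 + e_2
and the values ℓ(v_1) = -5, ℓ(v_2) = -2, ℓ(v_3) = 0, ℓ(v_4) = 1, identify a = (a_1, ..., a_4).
a = (0, 1, -3, -1)

Write a = (a_1, ..., a_4) in the standard basis. For each basis vector v_i, ℓ(v_i) = <v_i, a> is a linear equation in the a_j's. Collect the n equations into a matrix system V a = ℓ, where row i of V is v_i (expressed in the standard basis). Since V is invertible (lower-triangular with 1s on the diagonal, up to permutation), solve by back-substitution:
  V =
[[-1, -1, 1, 1],
 [0, 1, 1, 0],
 [1, 0, 0, 0],
 [1, 1, 0, 0]]
  V a = (-5, -2, 0, 1)
Solving gives a = (0, 1, -3, -1).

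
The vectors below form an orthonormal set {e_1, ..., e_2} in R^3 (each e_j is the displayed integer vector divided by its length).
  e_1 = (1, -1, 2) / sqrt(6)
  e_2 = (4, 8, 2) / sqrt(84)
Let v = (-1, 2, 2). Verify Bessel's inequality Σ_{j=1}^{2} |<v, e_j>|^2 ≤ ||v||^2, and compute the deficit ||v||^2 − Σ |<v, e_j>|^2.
Σ |<v, e_j>|^2 = 45/14; ||v||^2 = 9; deficit = 81/14

Write each e_j = u_j / sqrt(<u_j, u_j>) where u_j is the displayed integer vector. Then <v, e_j> = <v, u_j> / sqrt(<u_j, u_j>), so |<v, e_j>|^2 = <v, u_j>^2 / <u_j, u_j>.
Coefficients: <v, e_1> = 1/sqrt(6), <v, e_2> = 16/sqrt(84).
Square and sum: Σ |<v, e_j>|^2 = 45/14.
Compute ||v||^2 = v·v = 9.
Deficit = 9 − 45/14 = 81/14 ≥ 0, confirming Bessel's inequality. (The deficit equals ||v − Σ <v,e_j> e_j||^2, the squared distance from v to span{e_j}.)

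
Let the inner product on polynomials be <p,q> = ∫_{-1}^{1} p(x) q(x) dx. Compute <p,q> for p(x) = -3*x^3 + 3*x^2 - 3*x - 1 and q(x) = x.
<p,q> = -16/5

Expand the product: p(x)·q(x) = -3*x^4 + 3*x^3 - 3*x^2 - x.
∫_{-1}^{1} of each monomial x^k gives [2/(k+1) if k even, 0 if k odd]. Integrating term-by-term (or equivalently evaluating the antiderivative F(x) = -3*x^5/5 + 3*x^4/4 - x^3 - x^2/2 at the endpoints):
  F(1) − F(−1) = -27/20 − (37/20) = -16/5.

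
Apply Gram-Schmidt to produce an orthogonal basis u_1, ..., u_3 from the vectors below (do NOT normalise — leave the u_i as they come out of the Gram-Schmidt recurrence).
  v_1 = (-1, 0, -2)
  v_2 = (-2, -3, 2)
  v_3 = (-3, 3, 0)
Orthogonal basis:
  u_1 = (-1, 0, -2)
  u_2 = (-12/5, -3, 6/5)
  u_3 = (-8/3, 8/3, 4/3)

Apply the Gram-Schmidt recurrence
  u_1 = v_1
  u_i = v_i − Σ_{j<i} ((v_i · u_j) / (u_j · u_j)) · u_j.

Step by step this gives:
  u_1 = (-1, 0, -2)
  u_2 = (-12/5, -3, 6/5)
  u_3 = (-8/3, 8/3, 4/3)

Orthogonality check:
  u_2 · u_1 = 0 (should be 0)
  u_3 · u_1 = 0 (should be 0)
  u_3 · u_2 = 0 (should be 0)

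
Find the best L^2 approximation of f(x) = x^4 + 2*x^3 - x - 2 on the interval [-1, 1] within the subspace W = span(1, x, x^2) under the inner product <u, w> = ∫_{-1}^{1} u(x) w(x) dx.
g(x) = 6*x^2/7 + x/5 - 73/35

The best approximation g ∈ W is the orthogonal projection of f onto W. Writing g = a_0 + a_1 x + a_2 x^2, the coefficients solve the normal equations G · a = b where
  G_{ij} = <φ_i, φ_j> and b_i = <f, φ_i>, with φ_0 = 1, φ_1 = x, φ_2 = x^2.
G =
  [2, 0, 2/3]
  [0, 2/3, 0]
  [2/3, 0, 2/5],
b = (-18/5, 2/15, -22/21).
Solving gives a_0 = -73/35, a_1 = 1/5, a_2 = 6/7, so
  g(x) = 6*x^2/7 + x/5 - 73/35.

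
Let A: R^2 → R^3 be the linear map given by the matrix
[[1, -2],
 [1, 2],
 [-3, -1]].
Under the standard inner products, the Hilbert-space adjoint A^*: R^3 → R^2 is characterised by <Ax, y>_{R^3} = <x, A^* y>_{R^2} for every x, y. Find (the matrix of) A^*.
A^* = A^T =
[[1, 1, -3],
 [-2, 2, -1]]

For real matrices with standard dot products, the defining identity <Ax, y> = <x, A^* y> gives (Ax)^T y = x^T (A^*) y, i.e. x^T A^T y = x^T (A^*) y. Since this holds for all x, y, we must have A^* = A^T. Therefore
A^* =
[[1, 1, -3],
 [-2, 2, -1]].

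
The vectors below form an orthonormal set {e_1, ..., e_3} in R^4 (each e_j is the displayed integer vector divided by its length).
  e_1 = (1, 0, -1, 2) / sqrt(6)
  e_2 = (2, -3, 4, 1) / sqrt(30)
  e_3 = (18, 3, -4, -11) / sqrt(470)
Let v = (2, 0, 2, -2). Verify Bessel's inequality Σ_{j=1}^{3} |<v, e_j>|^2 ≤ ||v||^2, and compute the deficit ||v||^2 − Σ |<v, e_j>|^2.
Σ |<v, e_j>|^2 = 532/47; ||v||^2 = 12; deficit = 32/47

Write each e_j = u_j / sqrt(<u_j, u_j>) where u_j is the displayed integer vector. Then <v, e_j> = <v, u_j> / sqrt(<u_j, u_j>), so |<v, e_j>|^2 = <v, u_j>^2 / <u_j, u_j>.
Coefficients: <v, e_1> = -4/sqrt(6), <v, e_2> = 10/sqrt(30), <v, e_3> = 50/sqrt(470).
Square and sum: Σ |<v, e_j>|^2 = 532/47.
Compute ||v||^2 = v·v = 12.
Deficit = 12 − 532/47 = 32/47 ≥ 0, confirming Bessel's inequality. (The deficit equals ||v − Σ <v,e_j> e_j||^2, the squared distance from v to span{e_j}.)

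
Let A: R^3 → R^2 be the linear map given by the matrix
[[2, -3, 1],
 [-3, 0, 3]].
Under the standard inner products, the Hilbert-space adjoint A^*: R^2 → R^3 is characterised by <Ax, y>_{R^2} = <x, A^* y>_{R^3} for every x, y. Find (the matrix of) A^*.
A^* = A^T =
[[2, -3],
 [-3, 0],
 [1, 3]]

For real matrices with standard dot products, the defining identity <Ax, y> = <x, A^* y> gives (Ax)^T y = x^T (A^*) y, i.e. x^T A^T y = x^T (A^*) y. Since this holds for all x, y, we must have A^* = A^T. Therefore
A^* =
[[2, -3],
 [-3, 0],
 [1, 3]].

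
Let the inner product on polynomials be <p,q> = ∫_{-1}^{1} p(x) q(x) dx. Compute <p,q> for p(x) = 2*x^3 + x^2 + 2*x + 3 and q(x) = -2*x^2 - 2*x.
<p,q> = -136/15

Expand the product: p(x)·q(x) = -4*x^5 - 6*x^4 - 6*x^3 - 10*x^2 - 6*x.
∫_{-1}^{1} of each monomial x^k gives [2/(k+1) if k even, 0 if k odd]. Integrating term-by-term (or equivalently evaluating the antiderivative F(x) = -2*x^6/3 - 6*x^5/5 - 3*x^4/2 - 10*x^3/3 - 3*x^2 at the endpoints):
  F(1) − F(−1) = -97/10 − (-19/30) = -136/15.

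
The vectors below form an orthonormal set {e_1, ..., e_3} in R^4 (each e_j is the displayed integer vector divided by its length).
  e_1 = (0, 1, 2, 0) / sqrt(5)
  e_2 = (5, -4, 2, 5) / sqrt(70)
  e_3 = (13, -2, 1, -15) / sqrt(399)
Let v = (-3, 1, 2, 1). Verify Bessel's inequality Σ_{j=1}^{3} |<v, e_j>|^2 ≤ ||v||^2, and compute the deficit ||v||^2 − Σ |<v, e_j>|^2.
Σ |<v, e_j>|^2 = 261/19; ||v||^2 = 15; deficit = 24/19

Write each e_j = u_j / sqrt(<u_j, u_j>) where u_j is the displayed integer vector. Then <v, e_j> = <v, u_j> / sqrt(<u_j, u_j>), so |<v, e_j>|^2 = <v, u_j>^2 / <u_j, u_j>.
Coefficients: <v, e_1> = 5/sqrt(5), <v, e_2> = -10/sqrt(70), <v, e_3> = -54/sqrt(399).
Square and sum: Σ |<v, e_j>|^2 = 261/19.
Compute ||v||^2 = v·v = 15.
Deficit = 15 − 261/19 = 24/19 ≥ 0, confirming Bessel's inequality. (The deficit equals ||v − Σ <v,e_j> e_j||^2, the squared distance from v to span{e_j}.)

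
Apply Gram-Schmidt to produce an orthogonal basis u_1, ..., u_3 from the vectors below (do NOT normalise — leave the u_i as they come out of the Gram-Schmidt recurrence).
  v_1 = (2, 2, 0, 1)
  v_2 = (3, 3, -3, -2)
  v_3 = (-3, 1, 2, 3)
Orthogonal basis:
  u_1 = (2, 2, 0, 1)
  u_2 = (7/9, 7/9, -3, -28/9)
  u_3 = (-379/179, 337/179, -98/179, 84/179)

Apply the Gram-Schmidt recurrence
  u_1 = v_1
  u_i = v_i − Σ_{j<i} ((v_i · u_j) / (u_j · u_j)) · u_j.

Step by step this gives:
  u_1 = (2, 2, 0, 1)
  u_2 = (7/9, 7/9, -3, -28/9)
  u_3 = (-379/179, 337/179, -98/179, 84/179)

Orthogonality check:
  u_2 · u_1 = 0 (should be 0)
  u_3 · u_1 = 0 (should be 0)
  u_3 · u_2 = 0 (should be 0)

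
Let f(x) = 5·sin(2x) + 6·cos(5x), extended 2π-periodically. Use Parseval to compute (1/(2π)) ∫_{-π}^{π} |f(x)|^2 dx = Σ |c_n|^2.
Σ |c_n|^2 = 61/2

Expand |f|^2 and use orthogonality of {sin(nx), cos(mx)} on [-π, π]:
  ∫_{-π}^{π} sin(nx)^2 dx = π, ∫ cos(mx)^2 dx = π, and cross terms integrate to 0.
So ∫_{-π}^{π} f(x)^2 dx = 5^2 · π + 6^2 · π = (25 + 36)π.
Divide by 2π: (25 + 36)/2 = 61/2.
By Parseval, this equals Σ |c_n|^2.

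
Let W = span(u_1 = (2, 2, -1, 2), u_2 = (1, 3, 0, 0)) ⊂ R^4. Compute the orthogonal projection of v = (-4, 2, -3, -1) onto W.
proj_W(v) = (-7/11, 29/33, 23/33, -46/33)

Set up U = [u_1 | ... | u_2] ∈ R^(4×2). The projector onto W = col(U) is P = U (U^T U)^(-1) U^T.
Compute U^T U =
  [13, 8]
  [8, 10],
and U^T v = (-3, 2).
Solve U^T U · c = U^T v for the coefficients: c = (-23/33, 25/33). The projection is proj_W(v) = U c.
Check: (v - proj_W(v)) · u_1 = 0  (should be 0).
Check: (v - proj_W(v)) · u_2 = 0  (should be 0).
Result: proj_W(v) = (-7/11, 29/33, 23/33, -46/33).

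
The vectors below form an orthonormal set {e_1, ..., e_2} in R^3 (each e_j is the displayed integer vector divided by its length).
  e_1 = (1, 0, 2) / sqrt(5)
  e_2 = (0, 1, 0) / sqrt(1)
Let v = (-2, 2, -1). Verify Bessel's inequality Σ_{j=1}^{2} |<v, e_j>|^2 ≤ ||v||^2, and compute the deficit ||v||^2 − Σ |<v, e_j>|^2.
Σ |<v, e_j>|^2 = 36/5; ||v||^2 = 9; deficit = 9/5

Write each e_j = u_j / sqrt(<u_j, u_j>) where u_j is the displayed integer vector. Then <v, e_j> = <v, u_j> / sqrt(<u_j, u_j>), so |<v, e_j>|^2 = <v, u_j>^2 / <u_j, u_j>.
Coefficients: <v, e_1> = -4/sqrt(5), <v, e_2> = 2/sqrt(1).
Square and sum: Σ |<v, e_j>|^2 = 36/5.
Compute ||v||^2 = v·v = 9.
Deficit = 9 − 36/5 = 9/5 ≥ 0, confirming Bessel's inequality. (The deficit equals ||v − Σ <v,e_j> e_j||^2, the squared distance from v to span{e_j}.)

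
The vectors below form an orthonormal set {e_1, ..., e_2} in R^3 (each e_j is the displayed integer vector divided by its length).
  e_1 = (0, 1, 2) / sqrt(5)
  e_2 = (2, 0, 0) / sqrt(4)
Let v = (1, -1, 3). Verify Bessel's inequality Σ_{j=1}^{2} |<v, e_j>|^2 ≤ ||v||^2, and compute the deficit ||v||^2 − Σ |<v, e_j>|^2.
Σ |<v, e_j>|^2 = 6; ||v||^2 = 11; deficit = 5

Write each e_j = u_j / sqrt(<u_j, u_j>) where u_j is the displayed integer vector. Then <v, e_j> = <v, u_j> / sqrt(<u_j, u_j>), so |<v, e_j>|^2 = <v, u_j>^2 / <u_j, u_j>.
Coefficients: <v, e_1> = 5/sqrt(5), <v, e_2> = 2/sqrt(4).
Square and sum: Σ |<v, e_j>|^2 = 6.
Compute ||v||^2 = v·v = 11.
Deficit = 11 − 6 = 5 ≥ 0, confirming Bessel's inequality. (The deficit equals ||v − Σ <v,e_j> e_j||^2, the squared distance from v to span{e_j}.)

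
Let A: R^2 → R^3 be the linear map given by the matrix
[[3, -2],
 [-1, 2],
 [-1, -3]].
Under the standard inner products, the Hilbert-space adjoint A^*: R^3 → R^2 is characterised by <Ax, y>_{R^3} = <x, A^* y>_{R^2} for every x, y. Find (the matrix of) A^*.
A^* = A^T =
[[3, -1, -1],
 [-2, 2, -3]]

For real matrices with standard dot products, the defining identity <Ax, y> = <x, A^* y> gives (Ax)^T y = x^T (A^*) y, i.e. x^T A^T y = x^T (A^*) y. Since this holds for all x, y, we must have A^* = A^T. Therefore
A^* =
[[3, -1, -1],
 [-2, 2, -3]].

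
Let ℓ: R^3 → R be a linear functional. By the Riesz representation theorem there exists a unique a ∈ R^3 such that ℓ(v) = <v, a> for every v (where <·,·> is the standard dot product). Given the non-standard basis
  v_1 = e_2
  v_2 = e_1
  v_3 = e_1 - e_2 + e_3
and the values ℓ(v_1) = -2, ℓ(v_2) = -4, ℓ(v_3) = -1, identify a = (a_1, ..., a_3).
a = (-4, -2, 1)

Write a = (a_1, ..., a_3) in the standard basis. For each basis vector v_i, ℓ(v_i) = <v_i, a> is a linear equation in the a_j's. Collect the n equations into a matrix system V a = ℓ, where row i of V is v_i (expressed in the standard basis). Since V is invertible (lower-triangular with 1s on the diagonal, up to permutation), solve by back-substitution:
  V =
[[0, 1, 0],
 [1, 0, 0],
 [1, -1, 1]]
  V a = (-2, -4, -1)
Solving gives a = (-4, -2, 1).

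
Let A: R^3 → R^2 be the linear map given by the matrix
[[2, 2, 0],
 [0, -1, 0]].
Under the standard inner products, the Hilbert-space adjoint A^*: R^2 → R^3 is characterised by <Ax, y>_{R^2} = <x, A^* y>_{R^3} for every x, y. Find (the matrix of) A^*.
A^* = A^T =
[[2, 0],
 [2, -1],
 [0, 0]]

For real matrices with standard dot products, the defining identity <Ax, y> = <x, A^* y> gives (Ax)^T y = x^T (A^*) y, i.e. x^T A^T y = x^T (A^*) y. Since this holds for all x, y, we must have A^* = A^T. Therefore
A^* =
[[2, 0],
 [2, -1],
 [0, 0]].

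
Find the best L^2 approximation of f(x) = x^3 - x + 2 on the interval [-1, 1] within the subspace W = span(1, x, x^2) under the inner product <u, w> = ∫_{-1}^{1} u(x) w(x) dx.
g(x) = 2 - 2*x/5

The best approximation g ∈ W is the orthogonal projection of f onto W. Writing g = a_0 + a_1 x + a_2 x^2, the coefficients solve the normal equations G · a = b where
  G_{ij} = <φ_i, φ_j> and b_i = <f, φ_i>, with φ_0 = 1, φ_1 = x, φ_2 = x^2.
G =
  [2, 0, 2/3]
  [0, 2/3, 0]
  [2/3, 0, 2/5],
b = (4, -4/15, 4/3).
Solving gives a_0 = 2, a_1 = -2/5, a_2 = 0, so
  g(x) = 2 - 2*x/5.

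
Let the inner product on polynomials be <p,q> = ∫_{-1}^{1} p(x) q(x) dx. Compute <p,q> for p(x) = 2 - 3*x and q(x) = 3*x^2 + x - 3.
<p,q> = -10

Expand the product: p(x)·q(x) = -9*x^3 + 3*x^2 + 11*x - 6.
∫_{-1}^{1} of each monomial x^k gives [2/(k+1) if k even, 0 if k odd]. Integrating term-by-term (or equivalently evaluating the antiderivative F(x) = -9*x^4/4 + x^3 + 11*x^2/2 - 6*x at the endpoints):
  F(1) − F(−1) = -7/4 − (33/4) = -10.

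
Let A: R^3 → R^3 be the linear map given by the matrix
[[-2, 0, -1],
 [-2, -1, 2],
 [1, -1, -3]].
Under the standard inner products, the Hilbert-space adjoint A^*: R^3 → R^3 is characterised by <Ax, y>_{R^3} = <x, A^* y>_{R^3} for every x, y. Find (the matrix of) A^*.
A^* = A^T =
[[-2, -2, 1],
 [0, -1, -1],
 [-1, 2, -3]]

For real matrices with standard dot products, the defining identity <Ax, y> = <x, A^* y> gives (Ax)^T y = x^T (A^*) y, i.e. x^T A^T y = x^T (A^*) y. Since this holds for all x, y, we must have A^* = A^T. Therefore
A^* =
[[-2, -2, 1],
 [0, -1, -1],
 [-1, 2, -3]].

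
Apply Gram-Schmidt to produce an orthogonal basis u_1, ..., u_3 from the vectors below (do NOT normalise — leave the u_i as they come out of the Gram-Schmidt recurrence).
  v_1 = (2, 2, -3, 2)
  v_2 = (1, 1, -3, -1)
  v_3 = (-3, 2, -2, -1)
Orthogonal basis:
  u_1 = (2, 2, -3, 2)
  u_2 = (-1/21, -1/21, -10/7, -43/21)
  u_3 = (-413/131, 242/131, -76/131, 57/131)

Apply the Gram-Schmidt recurrence
  u_1 = v_1
  u_i = v_i − Σ_{j<i} ((v_i · u_j) / (u_j · u_j)) · u_j.

Step by step this gives:
  u_1 = (2, 2, -3, 2)
  u_2 = (-1/21, -1/21, -10/7, -43/21)
  u_3 = (-413/131, 242/131, -76/131, 57/131)

Orthogonality check:
  u_2 · u_1 = 0 (should be 0)
  u_3 · u_1 = 0 (should be 0)
  u_3 · u_2 = 0 (should be 0)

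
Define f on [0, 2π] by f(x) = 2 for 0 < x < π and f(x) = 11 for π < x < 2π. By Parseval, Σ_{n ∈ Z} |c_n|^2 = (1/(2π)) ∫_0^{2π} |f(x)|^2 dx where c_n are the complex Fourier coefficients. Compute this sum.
Σ |c_n|^2 = 125/2

Parseval equates the L^2 energy of f (normalised by 1/(2π)) with the ℓ^2 sum of its Fourier coefficients: (1/(2π)) ∫_0^{2π} |f|^2 = Σ |c_n|^2.
Compute the left side: (1/(2π)) [∫_0^π 2^2 dx + ∫_π^{2π} 11^2 dx] = (1/(2π)) · (4π + 121π) = (4 + 121)/2 = 125/2.
So Σ_{n ∈ Z} |c_n|^2 = 125/2.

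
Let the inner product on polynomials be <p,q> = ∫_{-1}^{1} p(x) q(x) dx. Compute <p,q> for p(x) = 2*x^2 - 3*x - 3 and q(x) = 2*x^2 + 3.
<p,q> = -82/5

Expand the product: p(x)·q(x) = 4*x^4 - 6*x^3 - 9*x - 9.
∫_{-1}^{1} of each monomial x^k gives [2/(k+1) if k even, 0 if k odd]. Integrating term-by-term (or equivalently evaluating the antiderivative F(x) = 4*x^5/5 - 3*x^4/2 - 9*x^2/2 - 9*x at the endpoints):
  F(1) − F(−1) = -71/5 − (11/5) = -82/5.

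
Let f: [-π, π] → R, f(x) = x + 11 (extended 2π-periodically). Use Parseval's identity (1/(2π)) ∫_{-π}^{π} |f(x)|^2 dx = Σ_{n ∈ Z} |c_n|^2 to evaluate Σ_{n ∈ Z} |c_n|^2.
Σ |c_n|^2 = π^2/3 + 121

Expand and integrate term by term over [-π, π]:
  ∫ (x)^2 dx = 1·(2π^3/3); ∫ 2·1·(11)·x dx = 0 (odd integrand); ∫ 11^2 dx = 121·2π.
So (1/(2π)) ∫_{-π}^{π} (x + 11)^2 dx = 1π^2/3 + 121 = π^2/3 + 121.
Parseval ⇒ Σ |c_n|^2 = π^2/3 + 121.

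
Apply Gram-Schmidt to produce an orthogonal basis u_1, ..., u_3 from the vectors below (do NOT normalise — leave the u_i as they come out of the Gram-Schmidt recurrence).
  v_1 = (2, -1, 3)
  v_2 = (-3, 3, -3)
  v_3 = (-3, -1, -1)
Orthogonal basis:
  u_1 = (2, -1, 3)
  u_2 = (-3/7, 12/7, 6/7)
  u_3 = (-2, -1, 1)

Apply the Gram-Schmidt recurrence
  u_1 = v_1
  u_i = v_i − Σ_{j<i} ((v_i · u_j) / (u_j · u_j)) · u_j.

Step by step this gives:
  u_1 = (2, -1, 3)
  u_2 = (-3/7, 12/7, 6/7)
  u_3 = (-2, -1, 1)

Orthogonality check:
  u_2 · u_1 = 0 (should be 0)
  u_3 · u_1 = 0 (should be 0)
  u_3 · u_2 = 0 (should be 0)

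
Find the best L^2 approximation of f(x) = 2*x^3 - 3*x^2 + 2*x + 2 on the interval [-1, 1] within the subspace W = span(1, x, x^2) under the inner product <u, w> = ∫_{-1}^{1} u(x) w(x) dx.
g(x) = -3*x^2 + 16*x/5 + 2

The best approximation g ∈ W is the orthogonal projection of f onto W. Writing g = a_0 + a_1 x + a_2 x^2, the coefficients solve the normal equations G · a = b where
  G_{ij} = <φ_i, φ_j> and b_i = <f, φ_i>, with φ_0 = 1, φ_1 = x, φ_2 = x^2.
G =
  [2, 0, 2/3]
  [0, 2/3, 0]
  [2/3, 0, 2/5],
b = (2, 32/15, 2/15).
Solving gives a_0 = 2, a_1 = 16/5, a_2 = -3, so
  g(x) = -3*x^2 + 16*x/5 + 2.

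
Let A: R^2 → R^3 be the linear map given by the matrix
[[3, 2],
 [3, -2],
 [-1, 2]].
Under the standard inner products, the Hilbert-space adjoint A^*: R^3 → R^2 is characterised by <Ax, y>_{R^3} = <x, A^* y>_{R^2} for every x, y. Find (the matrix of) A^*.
A^* = A^T =
[[3, 3, -1],
 [2, -2, 2]]

For real matrices with standard dot products, the defining identity <Ax, y> = <x, A^* y> gives (Ax)^T y = x^T (A^*) y, i.e. x^T A^T y = x^T (A^*) y. Since this holds for all x, y, we must have A^* = A^T. Therefore
A^* =
[[3, 3, -1],
 [2, -2, 2]].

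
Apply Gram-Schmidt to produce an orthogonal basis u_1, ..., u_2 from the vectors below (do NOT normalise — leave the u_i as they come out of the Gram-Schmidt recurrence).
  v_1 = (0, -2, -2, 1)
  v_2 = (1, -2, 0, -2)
Orthogonal basis:
  u_1 = (0, -2, -2, 1)
  u_2 = (1, -14/9, 4/9, -20/9)

Apply the Gram-Schmidt recurrence
  u_1 = v_1
  u_i = v_i − Σ_{j<i} ((v_i · u_j) / (u_j · u_j)) · u_j.

Step by step this gives:
  u_1 = (0, -2, -2, 1)
  u_2 = (1, -14/9, 4/9, -20/9)

Orthogonality check:
  u_2 · u_1 = 0 (should be 0)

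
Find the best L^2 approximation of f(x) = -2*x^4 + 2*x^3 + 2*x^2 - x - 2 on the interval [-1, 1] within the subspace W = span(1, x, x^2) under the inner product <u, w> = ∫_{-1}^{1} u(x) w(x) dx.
g(x) = 2*x^2/7 + x/5 - 64/35

The best approximation g ∈ W is the orthogonal projection of f onto W. Writing g = a_0 + a_1 x + a_2 x^2, the coefficients solve the normal equations G · a = b where
  G_{ij} = <φ_i, φ_j> and b_i = <f, φ_i>, with φ_0 = 1, φ_1 = x, φ_2 = x^2.
G =
  [2, 0, 2/3]
  [0, 2/3, 0]
  [2/3, 0, 2/5],
b = (-52/15, 2/15, -116/105).
Solving gives a_0 = -64/35, a_1 = 1/5, a_2 = 2/7, so
  g(x) = 2*x^2/7 + x/5 - 64/35.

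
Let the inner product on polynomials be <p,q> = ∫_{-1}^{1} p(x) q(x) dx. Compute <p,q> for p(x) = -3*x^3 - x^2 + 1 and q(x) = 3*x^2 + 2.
<p,q> = 52/15

Expand the product: p(x)·q(x) = -9*x^5 - 3*x^4 - 6*x^3 + x^2 + 2.
∫_{-1}^{1} of each monomial x^k gives [2/(k+1) if k even, 0 if k odd]. Integrating term-by-term (or equivalently evaluating the antiderivative F(x) = -3*x^6/2 - 3*x^5/5 - 3*x^4/2 + x^3/3 + 2*x at the endpoints):
  F(1) − F(−1) = -19/15 − (-71/15) = 52/15.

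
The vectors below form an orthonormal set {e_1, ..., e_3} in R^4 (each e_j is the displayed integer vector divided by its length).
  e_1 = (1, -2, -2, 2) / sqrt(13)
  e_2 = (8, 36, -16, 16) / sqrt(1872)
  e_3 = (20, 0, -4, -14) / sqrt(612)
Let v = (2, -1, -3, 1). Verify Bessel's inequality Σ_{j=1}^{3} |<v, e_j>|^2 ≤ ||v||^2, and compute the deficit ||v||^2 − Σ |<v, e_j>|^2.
Σ |<v, e_j>|^2 = 246/17; ||v||^2 = 15; deficit = 9/17

Write each e_j = u_j / sqrt(<u_j, u_j>) where u_j is the displayed integer vector. Then <v, e_j> = <v, u_j> / sqrt(<u_j, u_j>), so |<v, e_j>|^2 = <v, u_j>^2 / <u_j, u_j>.
Coefficients: <v, e_1> = 12/sqrt(13), <v, e_2> = 44/sqrt(1872), <v, e_3> = 38/sqrt(612).
Square and sum: Σ |<v, e_j>|^2 = 246/17.
Compute ||v||^2 = v·v = 15.
Deficit = 15 − 246/17 = 9/17 ≥ 0, confirming Bessel's inequality. (The deficit equals ||v − Σ <v,e_j> e_j||^2, the squared distance from v to span{e_j}.)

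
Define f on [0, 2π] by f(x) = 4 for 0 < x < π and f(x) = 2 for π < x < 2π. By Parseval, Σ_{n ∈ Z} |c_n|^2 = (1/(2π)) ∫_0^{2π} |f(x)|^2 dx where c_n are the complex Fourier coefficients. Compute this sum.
Σ |c_n|^2 = 10

Parseval equates the L^2 energy of f (normalised by 1/(2π)) with the ℓ^2 sum of its Fourier coefficients: (1/(2π)) ∫_0^{2π} |f|^2 = Σ |c_n|^2.
Compute the left side: (1/(2π)) [∫_0^π 4^2 dx + ∫_π^{2π} 2^2 dx] = (1/(2π)) · (16π + 4π) = (16 + 4)/2 = 10.
So Σ_{n ∈ Z} |c_n|^2 = 10.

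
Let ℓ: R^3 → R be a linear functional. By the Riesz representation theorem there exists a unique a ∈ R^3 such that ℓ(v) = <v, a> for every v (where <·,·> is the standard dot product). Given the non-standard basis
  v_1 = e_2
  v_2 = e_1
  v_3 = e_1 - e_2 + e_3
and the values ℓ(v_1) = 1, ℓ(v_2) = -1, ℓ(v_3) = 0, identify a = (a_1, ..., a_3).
a = (-1, 1, 2)

Write a = (a_1, ..., a_3) in the standard basis. For each basis vector v_i, ℓ(v_i) = <v_i, a> is a linear equation in the a_j's. Collect the n equations into a matrix system V a = ℓ, where row i of V is v_i (expressed in the standard basis). Since V is invertible (lower-triangular with 1s on the diagonal, up to permutation), solve by back-substitution:
  V =
[[0, 1, 0],
 [1, 0, 0],
 [1, -1, 1]]
  V a = (1, -1, 0)
Solving gives a = (-1, 1, 2).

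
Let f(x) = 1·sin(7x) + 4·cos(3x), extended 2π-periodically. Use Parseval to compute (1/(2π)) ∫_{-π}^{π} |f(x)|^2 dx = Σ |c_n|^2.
Σ |c_n|^2 = 17/2

Expand |f|^2 and use orthogonality of {sin(nx), cos(mx)} on [-π, π]:
  ∫_{-π}^{π} sin(nx)^2 dx = π, ∫ cos(mx)^2 dx = π, and cross terms integrate to 0.
So ∫_{-π}^{π} f(x)^2 dx = 1^2 · π + 4^2 · π = (1 + 16)π.
Divide by 2π: (1 + 16)/2 = 17/2.
By Parseval, this equals Σ |c_n|^2.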